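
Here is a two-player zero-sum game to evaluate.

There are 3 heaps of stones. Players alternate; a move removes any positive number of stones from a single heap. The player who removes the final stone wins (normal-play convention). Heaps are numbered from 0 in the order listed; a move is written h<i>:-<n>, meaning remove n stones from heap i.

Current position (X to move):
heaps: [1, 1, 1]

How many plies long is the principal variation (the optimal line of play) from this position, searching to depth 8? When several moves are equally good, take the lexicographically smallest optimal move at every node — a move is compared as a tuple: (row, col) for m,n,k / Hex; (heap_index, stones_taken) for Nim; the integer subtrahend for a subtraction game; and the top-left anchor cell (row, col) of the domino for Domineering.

PV length from [(1,1,1)]: 3 plies

p1 X@[(1,1,1)]: h0:-1[(0,1,1)]+1* h1:-1[(1,0,1)]+1 h2:-1[(1,1,0)]+1
p2 O@[(0,1,1)]: h1:-1[(0,0,1)]-1* h2:-1[(0,1,0)]-1
p3 X@[(0,0,1)]: h2:-1[(0,0,0)]+1*
p4 O@[(0,0,0)] terminal -1; root [(1,1,1)] d8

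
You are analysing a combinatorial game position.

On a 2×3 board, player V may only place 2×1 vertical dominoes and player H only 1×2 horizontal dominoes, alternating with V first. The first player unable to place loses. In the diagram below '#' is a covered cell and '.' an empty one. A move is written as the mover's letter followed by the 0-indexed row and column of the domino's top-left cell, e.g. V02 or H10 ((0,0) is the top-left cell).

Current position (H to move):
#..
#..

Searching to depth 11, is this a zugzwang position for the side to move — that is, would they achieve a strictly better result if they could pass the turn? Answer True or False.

[#../#..] H move#1: H01:+1/###/#..*, H11:+1/#../###
[###/#..] end (terminal -1, V#2); searched #../#.. to 11
suppose H passes — search the same position with V to move:
pass> [#../#..] V move#1: V01:+1/##./##.*, V02:+1/#.#/#.#
pass> [##./##.] end (terminal -1, H#2); searched #../#.. to 11
for H: play +1, pass -1

zugzwang(#../#.., H) = False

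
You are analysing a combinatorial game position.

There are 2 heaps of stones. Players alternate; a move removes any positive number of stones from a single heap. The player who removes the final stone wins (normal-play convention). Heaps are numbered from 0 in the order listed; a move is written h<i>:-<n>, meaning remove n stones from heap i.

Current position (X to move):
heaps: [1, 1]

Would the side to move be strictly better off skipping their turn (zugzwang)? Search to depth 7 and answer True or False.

zugzwang((1,1), X) = True

p1 X@[(1,1)]: h0:-1[(0,1)]-1* h1:-1[(1,0)]-1
p2 O@[(0,1)]: h1:-1[(0,0)]+1*
p3 X@[(0,0)] terminal -1; root [(1,1)] d7
pass branch (O moves first from the same position):
  | p1 O@[(1,1)]: h0:-1[(0,1)]-1* h1:-1[(1,0)]-1
  | p2 X@[(0,1)]: h1:-1[(0,0)]+1*
  | p3 O@[(0,0)] terminal -1; root [(1,1)] d7
X moving scores -1; X passing scores +1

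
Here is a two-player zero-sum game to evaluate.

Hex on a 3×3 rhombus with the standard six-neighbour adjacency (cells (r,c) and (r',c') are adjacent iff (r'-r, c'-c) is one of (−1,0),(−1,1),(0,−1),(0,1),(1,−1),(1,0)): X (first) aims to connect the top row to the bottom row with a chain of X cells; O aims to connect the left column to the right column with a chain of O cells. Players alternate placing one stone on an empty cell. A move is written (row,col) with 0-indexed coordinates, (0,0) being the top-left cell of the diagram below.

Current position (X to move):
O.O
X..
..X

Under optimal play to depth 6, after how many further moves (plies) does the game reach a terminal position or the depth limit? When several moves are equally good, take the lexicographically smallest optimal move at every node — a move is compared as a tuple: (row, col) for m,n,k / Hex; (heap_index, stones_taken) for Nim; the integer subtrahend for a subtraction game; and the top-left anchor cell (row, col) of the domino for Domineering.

PV length from [O.O/X../..X]: 3 plies

ply 1, X at O.O/X../..X | (0,1)=+1→OXO/X../..X*; (1,1)=-1→O.O/XX./..X; (1,2)=-1→O.O/X.X/..X; (2,0)=-1→O.O/X../X.X; (2,1)=-1→O.O/X../.XX
ply 2, O at OXO/X../..X | (1,1)=-1→OXO/XO./..X*; (1,2)=-1→OXO/X.O/..X; (2,0)=-1→OXO/X../O.X; (2,1)=-1→OXO/X../.OX
ply 3, X at OXO/XO./..X | (1,2)=-1→OXO/XOX/..X; (2,0)=+1→OXO/XO./X.X*; (2,1)=-1→OXO/XO./.XX
ply 4: OXO/XO./X.X is terminal -1 (O); from O.O/X../..X depth 6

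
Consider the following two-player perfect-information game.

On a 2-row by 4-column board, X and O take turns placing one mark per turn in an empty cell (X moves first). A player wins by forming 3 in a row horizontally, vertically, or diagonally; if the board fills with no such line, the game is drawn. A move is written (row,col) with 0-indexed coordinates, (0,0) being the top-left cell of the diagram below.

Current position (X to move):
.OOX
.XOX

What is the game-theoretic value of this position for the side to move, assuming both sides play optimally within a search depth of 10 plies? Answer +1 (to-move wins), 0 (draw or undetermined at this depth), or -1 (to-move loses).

value(.OOX/.XOX, X) = 0

ply 1, X at .OOX/.XOX | (0,0)=+0→XOOX/.XOX*; (1,0)=-1→.OOX/XXOX
ply 2, O at XOOX/.XOX | (1,0)=+0→XOOX/OXOX*
ply 3: XOOX/OXOX is terminal +0 (X); from .OOX/.XOX depth 10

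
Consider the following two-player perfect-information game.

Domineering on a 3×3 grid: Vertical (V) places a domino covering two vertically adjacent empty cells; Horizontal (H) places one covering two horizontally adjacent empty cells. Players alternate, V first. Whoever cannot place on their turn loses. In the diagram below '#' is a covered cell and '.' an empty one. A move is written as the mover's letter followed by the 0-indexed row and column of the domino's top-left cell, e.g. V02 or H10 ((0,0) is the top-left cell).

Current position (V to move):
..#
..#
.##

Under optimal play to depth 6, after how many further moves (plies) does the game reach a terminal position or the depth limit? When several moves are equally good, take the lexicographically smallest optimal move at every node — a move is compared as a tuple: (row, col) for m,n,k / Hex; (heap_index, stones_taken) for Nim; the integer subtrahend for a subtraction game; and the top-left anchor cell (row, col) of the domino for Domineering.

PV length from [..#/..#/.##]: 1 ply

[..#/..#/.##] V move#1: V00:+1/#.#/#.#/.##*, V01:+1/.##/.##/.##, V10:-1/..#/#.#/###
[#.#/#.#/.##] end (terminal -1, H#2); searched ..#/..#/.## to 6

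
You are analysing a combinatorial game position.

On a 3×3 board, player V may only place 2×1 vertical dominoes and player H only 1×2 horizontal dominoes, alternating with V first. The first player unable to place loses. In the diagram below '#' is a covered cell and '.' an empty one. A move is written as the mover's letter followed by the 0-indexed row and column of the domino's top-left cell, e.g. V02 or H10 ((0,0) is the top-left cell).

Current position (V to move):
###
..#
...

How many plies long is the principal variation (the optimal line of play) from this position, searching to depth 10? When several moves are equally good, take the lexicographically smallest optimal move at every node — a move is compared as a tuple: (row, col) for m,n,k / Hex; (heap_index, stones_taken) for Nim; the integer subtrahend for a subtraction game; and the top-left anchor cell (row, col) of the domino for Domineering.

ply 1, V at ###/..#/... | V10=-1→###/#.#/#..; V11=+1→###/.##/.#.*
ply 2: ###/.##/.#. is terminal -1 (H); from ###/..#/... depth 10

PV length from [###/..#/...]: 1 ply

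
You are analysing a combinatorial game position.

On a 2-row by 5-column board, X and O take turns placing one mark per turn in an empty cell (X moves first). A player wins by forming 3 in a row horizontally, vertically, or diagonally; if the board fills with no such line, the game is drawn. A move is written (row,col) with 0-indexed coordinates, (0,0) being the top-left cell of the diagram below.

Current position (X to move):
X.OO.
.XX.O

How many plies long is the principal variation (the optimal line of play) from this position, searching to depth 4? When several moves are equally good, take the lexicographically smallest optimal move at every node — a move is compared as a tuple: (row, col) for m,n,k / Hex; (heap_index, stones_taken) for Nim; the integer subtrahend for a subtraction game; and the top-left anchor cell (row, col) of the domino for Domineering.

PV length from [X.OO./.XX.O]: 1 ply

p1 X@[X.OO./.XX.O]: (0,1)[XXOO./.XX.O]-1 (0,4)[X.OOX/.XX.O]-1 (1,0)[X.OO./XXX.O]+1* (1,3)[X.OO./.XXXO]+1
p2 O@[X.OO./XXX.O] terminal -1; root [X.OO./.XX.O] d4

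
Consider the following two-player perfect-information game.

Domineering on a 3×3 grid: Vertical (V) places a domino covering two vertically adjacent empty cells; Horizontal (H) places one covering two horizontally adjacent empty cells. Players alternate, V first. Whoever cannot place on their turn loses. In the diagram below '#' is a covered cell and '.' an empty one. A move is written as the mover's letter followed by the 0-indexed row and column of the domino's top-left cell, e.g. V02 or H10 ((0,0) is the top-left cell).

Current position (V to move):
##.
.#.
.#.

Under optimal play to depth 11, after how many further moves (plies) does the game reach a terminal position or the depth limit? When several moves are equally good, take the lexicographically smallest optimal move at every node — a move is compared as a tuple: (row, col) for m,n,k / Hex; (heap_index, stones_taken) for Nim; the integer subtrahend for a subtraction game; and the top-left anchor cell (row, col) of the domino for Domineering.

PV length from [##./.#./.#.]: 1 ply

[##./.#./.#.] V move#1: V02:+1/###/.##/.#.*, V10:+1/##./##./##., V12:+1/##./.##/.##
[###/.##/.#.] end (terminal -1, H#2); searched ##./.#./.#. to 11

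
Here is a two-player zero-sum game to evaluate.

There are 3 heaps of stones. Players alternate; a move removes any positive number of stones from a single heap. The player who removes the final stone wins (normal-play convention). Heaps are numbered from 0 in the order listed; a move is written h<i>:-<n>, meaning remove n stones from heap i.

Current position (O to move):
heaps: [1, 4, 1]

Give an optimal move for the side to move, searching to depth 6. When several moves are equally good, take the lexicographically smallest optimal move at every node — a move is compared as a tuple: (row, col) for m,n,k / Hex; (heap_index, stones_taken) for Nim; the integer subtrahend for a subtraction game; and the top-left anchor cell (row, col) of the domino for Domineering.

O's best at [(1,4,1)]: h1:-4

ply 1, O at (1,4,1) | h0:-1=-1→(0,4,1); h1:-1=-1→(1,3,1); h1:-2=-1→(1,2,1); h1:-3=-1→(1,1,1); h1:-4=+1→(1,0,1)*; h2:-1=-1→(1,4,0)
ply 2, X at (1,0,1) | h0:-1=-1→(0,0,1)*; h2:-1=-1→(1,0,0)
ply 3, O at (0,0,1) | h2:-1=+1→(0,0,0)*
ply 4: (0,0,0) is terminal -1 (X); from (1,4,1) depth 6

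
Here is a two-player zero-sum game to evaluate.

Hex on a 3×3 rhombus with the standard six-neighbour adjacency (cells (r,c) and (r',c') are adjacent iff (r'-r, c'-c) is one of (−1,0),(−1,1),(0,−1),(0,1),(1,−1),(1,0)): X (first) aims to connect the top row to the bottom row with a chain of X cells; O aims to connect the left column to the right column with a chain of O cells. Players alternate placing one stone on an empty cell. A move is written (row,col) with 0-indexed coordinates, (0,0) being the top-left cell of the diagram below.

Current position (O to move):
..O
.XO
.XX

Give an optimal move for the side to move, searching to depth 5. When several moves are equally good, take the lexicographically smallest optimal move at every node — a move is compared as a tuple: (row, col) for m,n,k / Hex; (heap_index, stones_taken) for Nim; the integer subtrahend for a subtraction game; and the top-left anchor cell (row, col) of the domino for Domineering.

ply 1, O at ..O/.XO/.XX | (0,0)=-1→O.O/.XO/.XX; (0,1)=+1→.OO/.XO/.XX*; (1,0)=-1→..O/OXO/.XX; (2,0)=-1→..O/.XO/OXX
ply 2, X at .OO/.XO/.XX | (0,0)=-1→XOO/.XO/.XX*; (1,0)=-1→.OO/XXO/.XX; (2,0)=-1→.OO/.XO/XXX
ply 3, O at XOO/.XO/.XX | (1,0)=+1→XOO/OXO/.XX*; (2,0)=-1→XOO/.XO/OXX
ply 4: XOO/OXO/.XX is terminal -1 (X); from ..O/.XO/.XX depth 5

O's best at [..O/.XO/.XX]: (0,1)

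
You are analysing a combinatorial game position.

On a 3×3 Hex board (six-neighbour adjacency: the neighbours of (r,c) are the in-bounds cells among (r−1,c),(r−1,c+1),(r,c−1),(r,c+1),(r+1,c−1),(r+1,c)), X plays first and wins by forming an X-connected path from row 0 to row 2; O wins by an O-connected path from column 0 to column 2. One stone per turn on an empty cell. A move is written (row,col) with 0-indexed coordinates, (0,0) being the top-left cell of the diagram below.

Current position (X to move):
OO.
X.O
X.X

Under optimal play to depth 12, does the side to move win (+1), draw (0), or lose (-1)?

[OO./X.O/X.X] X move#1: (0,2):-1/OOX/X.O/X.X*, (1,1):-1/OO./XXO/X.X, (2,1):-1/OO./X.O/XXX
[OOX/X.O/X.X] O move#2: (1,1):+1/OOX/XOO/X.X*, (2,1):-1/OOX/X.O/XOX
[OOX/XOO/X.X] end (terminal -1, X#3); searched OO./X.O/X.X to 12

value(OO./X.O/X.X, X) = -1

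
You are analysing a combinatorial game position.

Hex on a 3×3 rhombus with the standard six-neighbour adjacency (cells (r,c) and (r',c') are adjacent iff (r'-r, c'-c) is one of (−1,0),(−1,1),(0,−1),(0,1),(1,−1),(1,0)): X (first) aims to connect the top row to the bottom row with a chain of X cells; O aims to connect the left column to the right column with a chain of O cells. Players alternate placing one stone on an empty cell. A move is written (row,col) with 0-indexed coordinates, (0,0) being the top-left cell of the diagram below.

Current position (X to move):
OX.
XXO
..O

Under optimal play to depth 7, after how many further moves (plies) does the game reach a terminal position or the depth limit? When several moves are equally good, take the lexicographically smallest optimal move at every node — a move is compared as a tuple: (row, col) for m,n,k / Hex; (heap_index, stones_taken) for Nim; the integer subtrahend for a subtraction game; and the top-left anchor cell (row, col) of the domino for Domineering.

PV length from [OX./XXO/..O]: 3 plies

p1 X@[OX./XXO/..O]: (0,2)[OXX/XXO/..O]+1* (2,0)[OX./XXO/X.O]+1 (2,1)[OX./XXO/.XO]+1
p2 O@[OXX/XXO/..O]: (2,0)[OXX/XXO/O.O]-1* (2,1)[OXX/XXO/.OO]-1
p3 X@[OXX/XXO/O.O]: (2,1)[OXX/XXO/OXO]+1*
p4 O@[OXX/XXO/OXO] terminal -1; root [OX./XXO/..O] d7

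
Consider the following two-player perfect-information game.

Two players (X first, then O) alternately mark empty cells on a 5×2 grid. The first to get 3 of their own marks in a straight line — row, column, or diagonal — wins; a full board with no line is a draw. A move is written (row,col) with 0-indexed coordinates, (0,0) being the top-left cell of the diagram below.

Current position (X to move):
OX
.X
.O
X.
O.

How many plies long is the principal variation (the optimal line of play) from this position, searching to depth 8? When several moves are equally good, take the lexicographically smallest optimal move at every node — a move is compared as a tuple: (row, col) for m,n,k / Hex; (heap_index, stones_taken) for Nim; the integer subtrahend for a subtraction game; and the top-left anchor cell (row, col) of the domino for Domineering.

ply 1, X at OX/.X/.O/X./O. | (1,0)=+0→OX/XX/.O/X./O.*; (2,0)=+0→OX/.X/XO/X./O.; (3,1)=+0→OX/.X/.O/XX/O.; (4,1)=+0→OX/.X/.O/X./OX
ply 2, O at OX/XX/.O/X./O. | (2,0)=+0→OX/XX/OO/X./O.*; (3,1)=-1→OX/XX/.O/XO/O.; (4,1)=-1→OX/XX/.O/X./OO
ply 3, X at OX/XX/OO/X./O. | (3,1)=+0→OX/XX/OO/XX/O.*; (4,1)=+0→OX/XX/OO/X./OX
ply 4, O at OX/XX/OO/XX/O. | (4,1)=+0→OX/XX/OO/XX/OO*
ply 5: OX/XX/OO/XX/OO is terminal +0 (X); from OX/.X/.O/X./O. depth 8

PV length from [OX/.X/.O/X./O.]: 4 plies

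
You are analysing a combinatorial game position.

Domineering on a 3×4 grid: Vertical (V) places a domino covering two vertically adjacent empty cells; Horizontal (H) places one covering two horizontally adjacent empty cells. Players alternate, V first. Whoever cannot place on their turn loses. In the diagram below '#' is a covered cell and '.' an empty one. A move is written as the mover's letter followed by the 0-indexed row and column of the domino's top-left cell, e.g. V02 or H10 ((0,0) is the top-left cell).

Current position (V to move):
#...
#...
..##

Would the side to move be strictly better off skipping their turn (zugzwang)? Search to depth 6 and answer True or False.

p1 V@[#.../#.../..##]: V01[##../##../..##]-1 V02[#.#./#.#./..##]+1* V03[#..#/#..#/..##]-1 V11[#.../##../.###]-1
p2 H@[#.#./#.#./..##]: H20[#.#./#.#./####]-1*
p3 V@[#.#./#.#./####]: V01[###./###./####]+1* V03[#.##/#.##/####]+1
p4 H@[###./###./####] terminal -1; root [#.../#.../..##] d6
suppose V passes — search the same position with H to move:
pass> p1 H@[#.../#.../..##]: H01[###./#.../..##]+1* H02[#.##/#.../..##]+1 H11[#.../###./..##]+1 H12[#.../#.##/..##]+1 H20[#.../#.../####]-1
pass> p2 V@[###./#.../..##]: V03[####/#..#/..##]-1* V11[###./##../.###]-1
pass> p3 H@[####/#..#/..##]: H11[####/####/..##]+1* H20[####/#..#/####]+1
pass> p4 V@[####/####/..##] terminal -1; root [#.../#.../..##] d6
for V: play +1, pass -1

zugzwang(#.../#.../..##, V) = False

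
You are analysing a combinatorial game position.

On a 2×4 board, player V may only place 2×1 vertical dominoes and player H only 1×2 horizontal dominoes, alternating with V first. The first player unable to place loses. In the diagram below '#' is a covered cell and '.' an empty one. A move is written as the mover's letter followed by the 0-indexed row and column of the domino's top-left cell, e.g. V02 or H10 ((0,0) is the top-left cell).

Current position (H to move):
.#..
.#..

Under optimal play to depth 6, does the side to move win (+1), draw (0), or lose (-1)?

ply 1, H at .#../.#.. | H02=+1→.###/.#..*; H12=+1→.#../.###
ply 2, V at .###/.#.. | V00=-1→####/##..*
ply 3, H at ####/##.. | H12=+1→####/####*
ply 4: ####/#### is terminal -1 (V); from .#../.#.. depth 6

value(.#../.#.., H) = +1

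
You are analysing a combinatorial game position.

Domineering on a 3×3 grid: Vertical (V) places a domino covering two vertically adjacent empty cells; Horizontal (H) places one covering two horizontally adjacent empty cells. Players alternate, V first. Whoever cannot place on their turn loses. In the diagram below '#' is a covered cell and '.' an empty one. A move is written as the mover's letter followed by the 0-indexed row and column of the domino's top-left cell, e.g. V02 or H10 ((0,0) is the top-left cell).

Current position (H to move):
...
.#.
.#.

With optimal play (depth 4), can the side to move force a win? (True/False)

H winning at [.../.#./.#.]: False

p1 H@[.../.#./.#.]: H00[##./.#./.#.]-1* H01[.##/.#./.#.]-1
p2 V@[##./.#./.#.]: V02[###/.##/.#.]+1* V10[##./##./##.]+1 V12[##./.##/.##]+1
p3 H@[###/.##/.#.] terminal -1; root [.../.#./.#.] d4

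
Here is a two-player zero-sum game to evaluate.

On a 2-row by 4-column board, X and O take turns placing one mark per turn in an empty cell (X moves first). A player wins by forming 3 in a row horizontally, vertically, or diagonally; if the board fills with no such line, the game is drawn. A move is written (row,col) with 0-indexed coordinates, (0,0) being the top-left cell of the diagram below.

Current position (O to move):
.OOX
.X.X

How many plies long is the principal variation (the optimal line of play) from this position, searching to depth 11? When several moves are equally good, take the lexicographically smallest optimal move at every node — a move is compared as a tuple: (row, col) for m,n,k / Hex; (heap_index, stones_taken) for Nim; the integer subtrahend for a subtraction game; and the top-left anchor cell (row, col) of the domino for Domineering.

PV length from [.OOX/.X.X]: 1 ply

p1 O@[.OOX/.X.X]: (0,0)[OOOX/.X.X]+1* (1,0)[.OOX/OX.X]-1 (1,2)[.OOX/.XOX]+0
p2 X@[OOOX/.X.X] terminal -1; root [.OOX/.X.X] d11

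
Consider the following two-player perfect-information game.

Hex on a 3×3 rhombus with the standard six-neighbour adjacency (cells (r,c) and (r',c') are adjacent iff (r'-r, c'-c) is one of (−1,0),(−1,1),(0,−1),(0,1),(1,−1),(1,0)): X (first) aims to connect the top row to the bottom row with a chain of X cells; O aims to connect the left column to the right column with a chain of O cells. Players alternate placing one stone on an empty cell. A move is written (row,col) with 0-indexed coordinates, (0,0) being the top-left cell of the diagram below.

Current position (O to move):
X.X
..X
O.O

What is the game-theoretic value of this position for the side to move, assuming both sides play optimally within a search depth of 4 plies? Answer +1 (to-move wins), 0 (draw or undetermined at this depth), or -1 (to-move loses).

[X.X/..X/O.O] O move#1: (0,1):-1/XOX/..X/O.O, (1,0):-1/X.X/O.X/O.O, (1,1):-1/X.X/.OX/O.O, (2,1):+1/X.X/..X/OOO*
[X.X/..X/OOO] end (terminal -1, X#2); searched X.X/..X/O.O to 4

value(X.X/..X/O.O, O) = +1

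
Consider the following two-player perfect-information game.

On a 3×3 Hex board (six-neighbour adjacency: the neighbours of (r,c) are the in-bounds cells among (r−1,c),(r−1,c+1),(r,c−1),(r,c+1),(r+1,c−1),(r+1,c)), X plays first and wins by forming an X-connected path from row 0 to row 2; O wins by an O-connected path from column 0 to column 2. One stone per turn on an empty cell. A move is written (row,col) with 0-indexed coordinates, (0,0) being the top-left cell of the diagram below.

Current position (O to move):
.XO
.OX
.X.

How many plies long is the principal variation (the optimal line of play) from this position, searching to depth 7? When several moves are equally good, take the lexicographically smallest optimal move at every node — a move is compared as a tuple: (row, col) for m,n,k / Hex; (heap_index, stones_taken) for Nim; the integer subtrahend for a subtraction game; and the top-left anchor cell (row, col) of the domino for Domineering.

ply 1, O at .XO/.OX/.X. | (0,0)=+1→OXO/.OX/.X.*; (1,0)=+1→.XO/OOX/.X.; (2,0)=+1→.XO/.OX/OX.; (2,2)=+1→.XO/.OX/.XO
ply 2, X at OXO/.OX/.X. | (1,0)=-1→OXO/XOX/.X.*; (2,0)=-1→OXO/.OX/XX.; (2,2)=-1→OXO/.OX/.XX
ply 3, O at OXO/XOX/.X. | (2,0)=+1→OXO/XOX/OX.*; (2,2)=-1→OXO/XOX/.XO
ply 4: OXO/XOX/OX. is terminal -1 (X); from .XO/.OX/.X. depth 7

PV length from [.XO/.OX/.X.]: 3 plies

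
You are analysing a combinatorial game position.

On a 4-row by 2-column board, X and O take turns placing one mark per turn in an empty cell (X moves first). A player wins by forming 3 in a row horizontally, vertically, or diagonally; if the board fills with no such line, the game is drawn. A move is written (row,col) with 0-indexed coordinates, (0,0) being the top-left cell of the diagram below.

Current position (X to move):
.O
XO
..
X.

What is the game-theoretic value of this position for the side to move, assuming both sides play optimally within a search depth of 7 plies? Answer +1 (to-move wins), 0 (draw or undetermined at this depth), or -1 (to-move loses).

value(.O/XO/../X., X) = +1

p1 X@[.O/XO/../X.]: (0,0)[XO/XO/../X.]-1 (2,0)[.O/XO/X./X.]+1* (2,1)[.O/XO/.X/X.]+0 (3,1)[.O/XO/../XX]-1
p2 O@[.O/XO/X./X.] terminal -1; root [.O/XO/../X.] d7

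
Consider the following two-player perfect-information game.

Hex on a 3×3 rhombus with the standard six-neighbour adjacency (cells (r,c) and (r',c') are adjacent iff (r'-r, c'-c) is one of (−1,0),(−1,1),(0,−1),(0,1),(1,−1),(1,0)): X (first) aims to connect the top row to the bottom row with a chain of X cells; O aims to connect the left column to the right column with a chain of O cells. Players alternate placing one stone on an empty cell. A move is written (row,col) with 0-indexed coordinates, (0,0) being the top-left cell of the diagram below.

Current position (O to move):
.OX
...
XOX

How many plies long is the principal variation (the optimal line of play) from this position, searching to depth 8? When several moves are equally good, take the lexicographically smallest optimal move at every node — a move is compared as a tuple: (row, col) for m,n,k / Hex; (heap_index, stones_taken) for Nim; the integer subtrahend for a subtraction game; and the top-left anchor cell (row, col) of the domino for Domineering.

ply 1, O at .OX/.../XOX | (0,0)=-1→OOX/.../XOX*; (1,0)=-1→.OX/O../XOX; (1,1)=-1→.OX/.O./XOX; (1,2)=-1→.OX/..O/XOX
ply 2, X at OOX/.../XOX | (1,0)=+1→OOX/X../XOX*; (1,1)=+1→OOX/.X./XOX; (1,2)=+1→OOX/..X/XOX
ply 3, O at OOX/X../XOX | (1,1)=-1→OOX/XO./XOX*; (1,2)=-1→OOX/X.O/XOX
ply 4, X at OOX/XO./XOX | (1,2)=+1→OOX/XOX/XOX*
ply 5: OOX/XOX/XOX is terminal -1 (O); from .OX/.../XOX depth 8

PV length from [.OX/.../XOX]: 4 plies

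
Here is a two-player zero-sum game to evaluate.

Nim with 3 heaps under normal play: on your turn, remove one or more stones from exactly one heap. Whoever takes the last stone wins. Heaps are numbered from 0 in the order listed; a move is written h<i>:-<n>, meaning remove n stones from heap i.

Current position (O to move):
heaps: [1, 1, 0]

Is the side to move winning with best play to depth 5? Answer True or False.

O winning at [(1,1,0)]: False

p1 O@[(1,1,0)]: h0:-1[(0,1,0)]-1* h1:-1[(1,0,0)]-1
p2 X@[(0,1,0)]: h1:-1[(0,0,0)]+1*
p3 O@[(0,0,0)] terminal -1; root [(1,1,0)] d5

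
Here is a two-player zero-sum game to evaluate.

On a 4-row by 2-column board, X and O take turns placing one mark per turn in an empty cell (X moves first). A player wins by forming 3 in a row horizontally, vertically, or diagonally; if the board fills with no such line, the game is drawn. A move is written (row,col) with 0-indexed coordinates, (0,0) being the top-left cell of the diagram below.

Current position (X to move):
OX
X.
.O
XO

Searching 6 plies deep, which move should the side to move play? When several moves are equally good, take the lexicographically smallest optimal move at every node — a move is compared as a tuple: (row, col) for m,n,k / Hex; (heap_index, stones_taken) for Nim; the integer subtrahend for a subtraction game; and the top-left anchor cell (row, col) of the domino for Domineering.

X's best at [OX/X./.O/XO]: (2,0)

p1 X@[OX/X./.O/XO]: (1,1)[OX/XX/.O/XO]+0 (2,0)[OX/X./XO/XO]+1*
p2 O@[OX/X./XO/XO] terminal -1; root [OX/X./.O/XO] d6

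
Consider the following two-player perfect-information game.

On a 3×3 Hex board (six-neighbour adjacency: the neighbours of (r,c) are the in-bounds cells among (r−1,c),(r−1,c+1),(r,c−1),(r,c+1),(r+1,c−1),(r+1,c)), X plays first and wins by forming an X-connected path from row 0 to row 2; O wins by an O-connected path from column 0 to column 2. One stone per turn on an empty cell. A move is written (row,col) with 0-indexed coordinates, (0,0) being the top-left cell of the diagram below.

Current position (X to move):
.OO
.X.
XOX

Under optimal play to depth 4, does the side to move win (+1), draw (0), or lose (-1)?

value(.OO/.X./XOX, X) = -1

ply 1, X at .OO/.X./XOX | (0,0)=-1→XOO/.X./XOX*; (1,0)=-1→.OO/XX./XOX; (1,2)=-1→.OO/.XX/XOX
ply 2, O at XOO/.X./XOX | (1,0)=+1→XOO/OX./XOX*; (1,2)=-1→XOO/.XO/XOX
ply 3: XOO/OX./XOX is terminal -1 (X); from .OO/.X./XOX depth 4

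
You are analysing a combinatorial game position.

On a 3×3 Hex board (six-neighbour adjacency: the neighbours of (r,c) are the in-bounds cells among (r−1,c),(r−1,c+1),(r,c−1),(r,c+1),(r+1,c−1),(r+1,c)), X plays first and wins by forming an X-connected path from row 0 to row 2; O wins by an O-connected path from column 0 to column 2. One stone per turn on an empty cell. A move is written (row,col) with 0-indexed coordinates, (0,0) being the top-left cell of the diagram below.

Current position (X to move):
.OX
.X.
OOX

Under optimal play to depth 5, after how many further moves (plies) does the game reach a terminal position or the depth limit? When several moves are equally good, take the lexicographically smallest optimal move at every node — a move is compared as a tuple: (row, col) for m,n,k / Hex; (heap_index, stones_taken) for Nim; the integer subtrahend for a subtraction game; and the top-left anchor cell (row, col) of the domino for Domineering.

PV length from [.OX/.X./OOX]: 1 ply

[.OX/.X./OOX] X move#1: (0,0):-1/XOX/.X./OOX, (1,0):-1/.OX/XX./OOX, (1,2):+1/.OX/.XX/OOX*
[.OX/.XX/OOX] end (terminal -1, O#2); searched .OX/.X./OOX to 5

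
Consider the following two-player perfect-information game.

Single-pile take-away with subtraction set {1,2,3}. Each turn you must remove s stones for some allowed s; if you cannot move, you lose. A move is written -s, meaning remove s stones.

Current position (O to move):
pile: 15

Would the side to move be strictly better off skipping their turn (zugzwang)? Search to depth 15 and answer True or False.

zugzwang(15, O) = False

ply 1, O at 15 | -1=-1→14; -2=-1→13; -3=+1→12*
ply 2, X at 12 | -1=-1→11*; -2=-1→10; -3=-1→9
ply 3, O at 11 | -1=-1→10; -2=-1→9; -3=+1→8*
ply 4, X at 8 | -1=-1→7*; -2=-1→6; -3=-1→5
ply 5, O at 7 | -1=-1→6; -2=-1→5; -3=+1→4*
ply 6, X at 4 | -1=-1→3*; -2=-1→2; -3=-1→1
ply 7, O at 3 | -1=-1→2; -2=-1→1; -3=+1→0*
ply 8: 0 is terminal -1 (X); from 15 depth 15
suppose O passes — search the same position with X to move:
pass> ply 1, X at 15 | -1=-1→14; -2=-1→13; -3=+1→12*
pass> ply 2, O at 12 | -1=-1→11*; -2=-1→10; -3=-1→9
pass> ply 3, X at 11 | -1=-1→10; -2=-1→9; -3=+1→8*
pass> ply 4, O at 8 | -1=-1→7*; -2=-1→6; -3=-1→5
pass> ply 5, X at 7 | -1=-1→6; -2=-1→5; -3=+1→4*
pass> ply 6, O at 4 | -1=-1→3*; -2=-1→2; -3=-1→1
pass> ply 7, X at 3 | -1=-1→2; -2=-1→1; -3=+1→0*
pass> ply 8: 0 is terminal -1 (O); from 15 depth 15
for O: play +1, pass -1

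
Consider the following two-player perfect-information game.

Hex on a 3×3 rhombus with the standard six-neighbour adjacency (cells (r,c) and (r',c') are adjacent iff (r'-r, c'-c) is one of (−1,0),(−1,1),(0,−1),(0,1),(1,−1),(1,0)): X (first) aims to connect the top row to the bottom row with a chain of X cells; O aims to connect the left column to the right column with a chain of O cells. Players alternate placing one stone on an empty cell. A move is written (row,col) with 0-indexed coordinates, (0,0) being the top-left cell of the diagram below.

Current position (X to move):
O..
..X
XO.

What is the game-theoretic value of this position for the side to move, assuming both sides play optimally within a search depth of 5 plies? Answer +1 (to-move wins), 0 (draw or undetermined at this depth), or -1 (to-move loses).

value(O../..X/XO., X) = +1

[O../..X/XO.] X move#1: (0,1):+1/OX./..X/XO.*, (0,2):+1/O.X/..X/XO., (1,0):+1/O../X.X/XO., (1,1):+1/O../.XX/XO., (2,2):+1/O../..X/XOX
[OX./..X/XO.] O move#2: (0,2):-1/OXO/..X/XO.*, (1,0):-1/OX./O.X/XO., (1,1):-1/OX./.OX/XO., (2,2):-1/OX./..X/XOO
[OXO/..X/XO.] X move#3: (1,0):+1/OXO/X.X/XO.*, (1,1):+1/OXO/.XX/XO., (2,2):+1/OXO/..X/XOX
[OXO/X.X/XO.] end (terminal -1, O#4); searched O../..X/XO. to 5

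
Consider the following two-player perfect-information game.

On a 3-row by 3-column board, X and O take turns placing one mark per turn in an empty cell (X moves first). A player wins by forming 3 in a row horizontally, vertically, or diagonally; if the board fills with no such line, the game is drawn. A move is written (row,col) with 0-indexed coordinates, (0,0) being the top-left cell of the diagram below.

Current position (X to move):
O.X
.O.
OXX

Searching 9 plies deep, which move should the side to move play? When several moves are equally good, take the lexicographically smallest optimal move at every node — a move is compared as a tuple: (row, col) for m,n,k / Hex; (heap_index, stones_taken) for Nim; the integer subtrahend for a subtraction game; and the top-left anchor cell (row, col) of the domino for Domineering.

X's best at [O.X/.O./OXX]: (1,2)

ply 1, X at O.X/.O./OXX | (0,1)=-1→OXX/.O./OXX; (1,0)=+0→O.X/XO./OXX; (1,2)=+1→O.X/.OX/OXX*
ply 2: O.X/.OX/OXX is terminal -1 (O); from O.X/.O./OXX depth 9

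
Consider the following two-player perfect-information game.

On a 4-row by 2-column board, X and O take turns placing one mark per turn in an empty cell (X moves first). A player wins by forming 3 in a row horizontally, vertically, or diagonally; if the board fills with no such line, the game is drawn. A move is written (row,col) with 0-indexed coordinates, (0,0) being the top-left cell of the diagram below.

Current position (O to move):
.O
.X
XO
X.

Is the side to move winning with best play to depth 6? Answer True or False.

O winning at [.O/.X/XO/X.]: False

[.O/.X/XO/X.] O move#1: (0,0):-1/OO/.X/XO/X., (1,0):+0/.O/OX/XO/X.*, (3,1):-1/.O/.X/XO/XO
[.O/OX/XO/X.] X move#2: (0,0):+0/XO/OX/XO/X.*, (3,1):+0/.O/OX/XO/XX
[XO/OX/XO/X.] O move#3: (3,1):+0/XO/OX/XO/XO*
[XO/OX/XO/XO] end (terminal +0, X#4); searched .O/.X/XO/X. to 6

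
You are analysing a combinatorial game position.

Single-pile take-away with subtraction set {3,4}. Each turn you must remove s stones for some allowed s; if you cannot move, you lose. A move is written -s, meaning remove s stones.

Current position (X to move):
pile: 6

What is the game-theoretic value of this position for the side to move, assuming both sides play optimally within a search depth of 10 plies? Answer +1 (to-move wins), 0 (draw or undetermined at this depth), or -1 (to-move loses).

ply 1, X at 6 | -3=-1→3; -4=+1→2*
ply 2: 2 is terminal -1 (O); from 6 depth 10

value(6, X) = +1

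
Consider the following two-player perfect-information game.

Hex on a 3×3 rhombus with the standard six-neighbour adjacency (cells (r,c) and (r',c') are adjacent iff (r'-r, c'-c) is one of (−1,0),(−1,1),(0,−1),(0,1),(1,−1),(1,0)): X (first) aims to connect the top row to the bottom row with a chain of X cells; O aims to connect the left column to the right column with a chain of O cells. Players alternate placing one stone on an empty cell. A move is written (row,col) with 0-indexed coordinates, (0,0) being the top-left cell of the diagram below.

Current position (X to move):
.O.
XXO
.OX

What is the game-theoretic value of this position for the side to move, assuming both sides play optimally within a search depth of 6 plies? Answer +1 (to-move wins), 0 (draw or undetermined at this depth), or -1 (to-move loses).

value(.O./XXO/.OX, X) = +1

ply 1, X at .O./XXO/.OX | (0,0)=-1→XO./XXO/.OX; (0,2)=-1→.OX/XXO/.OX; (2,0)=+1→.O./XXO/XOX*
ply 2, O at .O./XXO/XOX | (0,0)=-1→OO./XXO/XOX*; (0,2)=-1→.OO/XXO/XOX
ply 3, X at OO./XXO/XOX | (0,2)=+1→OOX/XXO/XOX*
ply 4: OOX/XXO/XOX is terminal -1 (O); from .O./XXO/.OX depth 6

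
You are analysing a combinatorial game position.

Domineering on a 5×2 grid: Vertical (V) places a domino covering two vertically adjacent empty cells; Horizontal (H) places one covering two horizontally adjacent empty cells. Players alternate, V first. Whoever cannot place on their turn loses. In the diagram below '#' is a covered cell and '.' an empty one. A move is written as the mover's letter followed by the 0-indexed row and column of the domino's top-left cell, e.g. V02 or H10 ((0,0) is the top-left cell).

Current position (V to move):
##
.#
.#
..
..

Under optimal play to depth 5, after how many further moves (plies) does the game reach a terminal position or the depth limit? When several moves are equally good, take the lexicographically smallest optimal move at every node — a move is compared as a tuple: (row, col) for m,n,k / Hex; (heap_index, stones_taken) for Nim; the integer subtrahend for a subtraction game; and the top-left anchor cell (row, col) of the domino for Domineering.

ply 1, V at ##/.#/.#/../.. | V10=-1→##/##/##/../..; V20=-1→##/.#/##/#./..; V30=+1→##/.#/.#/#./#.*; V31=+1→##/.#/.#/.#/.#
ply 2: ##/.#/.#/#./#. is terminal -1 (H); from ##/.#/.#/../.. depth 5

PV length from [##/.#/.#/../..]: 1 ply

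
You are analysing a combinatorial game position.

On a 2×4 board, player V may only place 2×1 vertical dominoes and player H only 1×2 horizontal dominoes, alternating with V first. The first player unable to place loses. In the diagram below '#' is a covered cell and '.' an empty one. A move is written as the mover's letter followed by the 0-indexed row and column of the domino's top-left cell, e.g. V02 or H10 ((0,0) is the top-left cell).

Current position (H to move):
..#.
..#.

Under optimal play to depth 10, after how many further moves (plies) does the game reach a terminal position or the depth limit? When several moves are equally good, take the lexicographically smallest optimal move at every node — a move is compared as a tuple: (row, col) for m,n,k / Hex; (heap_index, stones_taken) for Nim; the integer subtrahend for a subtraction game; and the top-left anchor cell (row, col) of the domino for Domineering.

p1 H@[..#./..#.]: H00[###./..#.]+1* H10[..#./###.]+1
p2 V@[###./..#.]: V03[####/..##]-1*
p3 H@[####/..##]: H10[####/####]+1*
p4 V@[####/####] terminal -1; root [..#./..#.] d10

PV length from [..#./..#.]: 3 plies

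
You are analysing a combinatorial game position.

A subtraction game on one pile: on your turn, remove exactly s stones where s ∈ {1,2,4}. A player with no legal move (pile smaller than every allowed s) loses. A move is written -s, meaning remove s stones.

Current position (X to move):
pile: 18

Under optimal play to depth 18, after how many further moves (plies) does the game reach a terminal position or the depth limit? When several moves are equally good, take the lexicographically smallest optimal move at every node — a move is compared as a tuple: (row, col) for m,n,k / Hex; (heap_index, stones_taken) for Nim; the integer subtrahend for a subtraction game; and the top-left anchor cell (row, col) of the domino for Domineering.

[18] X move#1: -1:-1/17*, -2:-1/16, -4:-1/14
[17] O move#2: -1:-1/16, -2:+1/15*, -4:-1/13
[15] X move#3: -1:-1/14*, -2:-1/13, -4:-1/11
[14] O move#4: -1:-1/13, -2:+1/12*, -4:-1/10
[12] X move#5: -1:-1/11*, -2:-1/10, -4:-1/8
[11] O move#6: -1:-1/10, -2:+1/9*, -4:-1/7
[9] X move#7: -1:-1/8*, -2:-1/7, -4:-1/5
[8] O move#8: -1:-1/7, -2:+1/6*, -4:-1/4
[6] X move#9: -1:-1/5*, -2:-1/4, -4:-1/2
[5] O move#10: -1:-1/4, -2:+1/3*, -4:-1/1
[3] X move#11: -1:-1/2*, -2:-1/1
[2] O move#12: -1:-1/1, -2:+1/0*
[0] end (terminal -1, X#13); searched 18 to 18

PV length from [18]: 12 plies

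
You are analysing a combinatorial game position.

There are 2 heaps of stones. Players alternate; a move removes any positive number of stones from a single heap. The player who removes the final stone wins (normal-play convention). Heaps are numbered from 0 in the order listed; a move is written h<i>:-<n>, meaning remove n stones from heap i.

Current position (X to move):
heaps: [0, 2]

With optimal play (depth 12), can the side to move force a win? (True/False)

[(0,2)] X move#1: h1:-1:-1/(0,1), h1:-2:+1/(0,0)*
[(0,0)] end (terminal -1, O#2); searched (0,2) to 12

X winning at [(0,2)]: True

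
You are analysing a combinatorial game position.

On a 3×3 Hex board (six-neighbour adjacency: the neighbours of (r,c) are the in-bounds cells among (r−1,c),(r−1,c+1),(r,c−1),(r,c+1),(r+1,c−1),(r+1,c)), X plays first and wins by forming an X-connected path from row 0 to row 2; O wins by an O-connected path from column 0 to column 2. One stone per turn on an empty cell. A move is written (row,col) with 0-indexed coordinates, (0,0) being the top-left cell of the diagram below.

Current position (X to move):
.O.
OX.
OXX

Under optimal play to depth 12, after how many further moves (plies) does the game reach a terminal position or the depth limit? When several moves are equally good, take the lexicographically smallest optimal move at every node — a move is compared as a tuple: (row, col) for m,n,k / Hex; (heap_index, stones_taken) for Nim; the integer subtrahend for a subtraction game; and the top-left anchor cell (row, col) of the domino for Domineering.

[.O./OX./OXX] X move#1: (0,0):-1/XO./OX./OXX, (0,2):+1/.OX/OX./OXX*, (1,2):-1/.O./OXX/OXX
[.OX/OX./OXX] end (terminal -1, O#2); searched .O./OX./OXX to 12

PV length from [.O./OX./OXX]: 1 ply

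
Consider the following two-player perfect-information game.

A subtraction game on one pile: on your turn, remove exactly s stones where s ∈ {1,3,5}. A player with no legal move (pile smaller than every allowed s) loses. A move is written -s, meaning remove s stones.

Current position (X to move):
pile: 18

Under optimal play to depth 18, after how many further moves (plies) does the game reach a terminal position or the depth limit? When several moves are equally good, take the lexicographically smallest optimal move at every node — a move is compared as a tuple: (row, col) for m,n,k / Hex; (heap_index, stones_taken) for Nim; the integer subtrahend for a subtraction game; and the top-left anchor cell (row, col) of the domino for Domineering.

p1 X@[18]: -1[17]-1* -3[15]-1 -5[13]-1
p2 O@[17]: -1[16]+1* -3[14]+1 -5[12]+1
p3 X@[16]: -1[15]-1* -3[13]-1 -5[11]-1
p4 O@[15]: -1[14]+1* -3[12]+1 -5[10]+1
p5 X@[14]: -1[13]-1* -3[11]-1 -5[9]-1
p6 O@[13]: -1[12]+1* -3[10]+1 -5[8]+1
p7 X@[12]: -1[11]-1* -3[9]-1 -5[7]-1
p8 O@[11]: -1[10]+1* -3[8]+1 -5[6]+1
p9 X@[10]: -1[9]-1* -3[7]-1 -5[5]-1
p10 O@[9]: -1[8]+1* -3[6]+1 -5[4]+1
p11 X@[8]: -1[7]-1* -3[5]-1 -5[3]-1
p12 O@[7]: -1[6]+1* -3[4]+1 -5[2]+1
p13 X@[6]: -1[5]-1* -3[3]-1 -5[1]-1
p14 O@[5]: -1[4]+1* -3[2]+1 -5[0]+1
p15 X@[4]: -1[3]-1* -3[1]-1
p16 O@[3]: -1[2]+1* -3[0]+1
p17 X@[2]: -1[1]-1*
p18 O@[1]: -1[0]+1*
p19 X@[0] terminal -1; root [18] d18

PV length from [18]: 18 plies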